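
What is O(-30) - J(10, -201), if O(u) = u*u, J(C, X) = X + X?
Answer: 1302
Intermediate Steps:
J(C, X) = 2*X
O(u) = u²
O(-30) - J(10, -201) = (-30)² - 2*(-201) = 900 - 1*(-402) = 900 + 402 = 1302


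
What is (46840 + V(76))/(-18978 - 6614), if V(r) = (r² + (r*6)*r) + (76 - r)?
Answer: -10909/3199 ≈ -3.4101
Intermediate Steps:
V(r) = 76 - r + 7*r² (V(r) = (r² + (6*r)*r) + (76 - r) = (r² + 6*r²) + (76 - r) = 7*r² + (76 - r) = 76 - r + 7*r²)
(46840 + V(76))/(-18978 - 6614) = (46840 + (76 - 1*76 + 7*76²))/(-18978 - 6614) = (46840 + (76 - 76 + 7*5776))/(-25592) = (46840 + (76 - 76 + 40432))*(-1/25592) = (46840 + 40432)*(-1/25592) = 87272*(-1/25592) = -10909/3199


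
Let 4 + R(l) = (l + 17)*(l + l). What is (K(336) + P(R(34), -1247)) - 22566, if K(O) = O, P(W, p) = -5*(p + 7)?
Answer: -16030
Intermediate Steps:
R(l) = -4 + 2*l*(17 + l) (R(l) = -4 + (l + 17)*(l + l) = -4 + (17 + l)*(2*l) = -4 + 2*l*(17 + l))
P(W, p) = -35 - 5*p (P(W, p) = -5*(7 + p) = -35 - 5*p)
(K(336) + P(R(34), -1247)) - 22566 = (336 + (-35 - 5*(-1247))) - 22566 = (336 + (-35 + 6235)) - 22566 = (336 + 6200) - 22566 = 6536 - 22566 = -16030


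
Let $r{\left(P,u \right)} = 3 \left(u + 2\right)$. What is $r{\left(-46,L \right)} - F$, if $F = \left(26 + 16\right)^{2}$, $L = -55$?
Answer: $-1923$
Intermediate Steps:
$F = 1764$ ($F = 42^{2} = 1764$)
$r{\left(P,u \right)} = 6 + 3 u$ ($r{\left(P,u \right)} = 3 \left(2 + u\right) = 6 + 3 u$)
$r{\left(-46,L \right)} - F = \left(6 + 3 \left(-55\right)\right) - 1764 = \left(6 - 165\right) - 1764 = -159 - 1764 = -1923$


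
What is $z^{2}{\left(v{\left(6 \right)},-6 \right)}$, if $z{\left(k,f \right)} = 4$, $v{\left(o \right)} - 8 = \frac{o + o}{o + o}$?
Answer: $16$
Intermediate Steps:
$v{\left(o \right)} = 9$ ($v{\left(o \right)} = 8 + \frac{o + o}{o + o} = 8 + \frac{2 o}{2 o} = 8 + 2 o \frac{1}{2 o} = 8 + 1 = 9$)
$z^{2}{\left(v{\left(6 \right)},-6 \right)} = 4^{2} = 16$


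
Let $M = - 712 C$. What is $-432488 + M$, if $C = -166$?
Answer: $-314296$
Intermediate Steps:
$M = 118192$ ($M = \left(-712\right) \left(-166\right) = 118192$)
$-432488 + M = -432488 + 118192 = -314296$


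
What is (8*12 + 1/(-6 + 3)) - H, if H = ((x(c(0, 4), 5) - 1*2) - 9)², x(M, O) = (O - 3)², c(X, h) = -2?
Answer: 140/3 ≈ 46.667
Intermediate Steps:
x(M, O) = (-3 + O)²
H = 49 (H = (((-3 + 5)² - 1*2) - 9)² = ((2² - 2) - 9)² = ((4 - 2) - 9)² = (2 - 9)² = (-7)² = 49)
(8*12 + 1/(-6 + 3)) - H = (8*12 + 1/(-6 + 3)) - 1*49 = (96 + 1/(-3)) - 49 = (96 - ⅓) - 49 = 287/3 - 49 = 140/3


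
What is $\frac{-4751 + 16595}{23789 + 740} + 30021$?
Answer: $\frac{736396953}{24529} \approx 30021.0$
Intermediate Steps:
$\frac{-4751 + 16595}{23789 + 740} + 30021 = \frac{11844}{24529} + 30021 = \frac{736396953}{24529}$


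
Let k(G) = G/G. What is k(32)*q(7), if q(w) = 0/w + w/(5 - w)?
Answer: -7/2 ≈ -3.5000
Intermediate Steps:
q(w) = w/(5 - w) (q(w) = 0 + w/(5 - w) = w/(5 - w))
k(G) = 1
k(32)*q(7) = 1*(-1*7/(-5 + 7)) = 1*(-1*7/2) = 1*(-1*7*½) = 1*(-7/2) = -7/2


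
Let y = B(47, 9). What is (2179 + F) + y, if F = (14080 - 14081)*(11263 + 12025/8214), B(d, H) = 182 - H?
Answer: -1978567/222 ≈ -8912.5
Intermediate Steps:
y = 173 (y = 182 - 1*9 = 182 - 9 = 173)
F = -2500711/222 (F = -(11263 + 12025*(1/8214)) = -(11263 + 325/222) = -1*2500711/222 = -2500711/222 ≈ -11264.)
(2179 + F) + y = (2179 - 2500711/222) + 173 = -2016973/222 + 173 = -1978567/222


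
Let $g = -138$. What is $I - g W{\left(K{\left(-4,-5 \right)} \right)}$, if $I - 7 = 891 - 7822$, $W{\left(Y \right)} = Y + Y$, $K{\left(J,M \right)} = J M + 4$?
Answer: $-300$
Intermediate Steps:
$K{\left(J,M \right)} = 4 + J M$
$W{\left(Y \right)} = 2 Y$
$I = -6924$ ($I = 7 + \left(891 - 7822\right) = 7 - 6931 = -6924$)
$I - g W{\left(K{\left(-4,-5 \right)} \right)} = -6924 - - 138 \cdot 2 \left(4 - -20\right) = -6924 - - 138 \cdot 2 \left(4 + 20\right) = -6924 - - 138 \cdot 2 \cdot 24 = -6924 - \left(-138\right) 48 = -6924 - -6624 = -6924 + 6624 = -300$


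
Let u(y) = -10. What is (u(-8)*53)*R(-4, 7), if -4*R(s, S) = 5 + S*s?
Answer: -6095/2 ≈ -3047.5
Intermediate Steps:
R(s, S) = -5/4 - S*s/4 (R(s, S) = -(5 + S*s)/4 = -5/4 - S*s/4)
(u(-8)*53)*R(-4, 7) = (-10*53)*(-5/4 - ¼*7*(-4)) = -530*(-5/4 + 7) = -530*23/4 = -6095/2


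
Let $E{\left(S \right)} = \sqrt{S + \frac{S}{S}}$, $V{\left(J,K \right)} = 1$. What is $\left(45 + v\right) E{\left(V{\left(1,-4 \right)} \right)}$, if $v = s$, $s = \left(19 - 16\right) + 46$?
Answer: $94 \sqrt{2} \approx 132.94$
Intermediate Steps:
$E{\left(S \right)} = \sqrt{1 + S}$ ($E{\left(S \right)} = \sqrt{S + 1} = \sqrt{1 + S}$)
$s = 49$ ($s = 3 + 46 = 49$)
$v = 49$
$\left(45 + v\right) E{\left(V{\left(1,-4 \right)} \right)} = \left(45 + 49\right) \sqrt{1 + 1} = 94 \sqrt{2}$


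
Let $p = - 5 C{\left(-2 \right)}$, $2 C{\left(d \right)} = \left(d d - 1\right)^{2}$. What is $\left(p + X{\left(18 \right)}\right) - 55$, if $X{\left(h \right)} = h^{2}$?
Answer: $\frac{493}{2} \approx 246.5$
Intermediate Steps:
$C{\left(d \right)} = \frac{\left(-1 + d^{2}\right)^{2}}{2}$ ($C{\left(d \right)} = \frac{\left(d d - 1\right)^{2}}{2} = \frac{\left(d^{2} - 1\right)^{2}}{2} = \frac{\left(-1 + d^{2}\right)^{2}}{2}$)
$p = - \frac{45}{2}$ ($p = - 5 \frac{\left(-1 + \left(-2\right)^{2}\right)^{2}}{2} = - 5 \frac{\left(-1 + 4\right)^{2}}{2} = - 5 \frac{3^{2}}{2} = - 5 \cdot \frac{1}{2} \cdot 9 = \left(-5\right) \frac{9}{2} = - \frac{45}{2} \approx -22.5$)
$\left(p + X{\left(18 \right)}\right) - 55 = \left(- \frac{45}{2} + 18^{2}\right) - 55 = \left(- \frac{45}{2} + 324\right) - 55 = \frac{603}{2} - 55 = \frac{493}{2}$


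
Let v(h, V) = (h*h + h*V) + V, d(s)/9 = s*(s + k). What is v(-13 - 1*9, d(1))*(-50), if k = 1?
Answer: -5300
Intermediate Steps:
d(s) = 9*s*(1 + s) (d(s) = 9*(s*(s + 1)) = 9*(s*(1 + s)) = 9*s*(1 + s))
v(h, V) = V + h² + V*h (v(h, V) = (h² + V*h) + V = V + h² + V*h)
v(-13 - 1*9, d(1))*(-50) = (9*1*(1 + 1) + (-13 - 1*9)² + (9*1*(1 + 1))*(-13 - 1*9))*(-50) = (9*1*2 + (-13 - 9)² + (9*1*2)*(-13 - 9))*(-50) = (18 + (-22)² + 18*(-22))*(-50) = (18 + 484 - 396)*(-50) = 106*(-50) = -5300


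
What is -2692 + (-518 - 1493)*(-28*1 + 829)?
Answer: -1613503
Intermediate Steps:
-2692 + (-518 - 1493)*(-28*1 + 829) = -2692 - 2011*(-28 + 829) = -2692 - 2011*801 = -2692 - 1610811 = -1613503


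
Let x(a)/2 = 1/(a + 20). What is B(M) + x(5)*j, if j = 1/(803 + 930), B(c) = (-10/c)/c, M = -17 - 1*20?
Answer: -430512/59311925 ≈ -0.0072584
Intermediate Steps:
M = -37 (M = -17 - 20 = -37)
B(c) = -10/c**2
x(a) = 2/(20 + a) (x(a) = 2/(a + 20) = 2/(20 + a))
j = 1/1733 ≈ 0.00057703
B(M) + x(5)*j = -10/(-37)**2 + (2/(20 + 5))*(1/1733) = -10*1/1369 + (2/25)*(1/1733) = -10/1369 + (2*(1/25))*(1/1733) = -10/1369 + (2/25)*(1/1733) = -10/1369 + 2/43325 = -430512/59311925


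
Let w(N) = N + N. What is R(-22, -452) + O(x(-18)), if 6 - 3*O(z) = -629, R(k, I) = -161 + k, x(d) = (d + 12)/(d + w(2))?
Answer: 86/3 ≈ 28.667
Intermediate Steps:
w(N) = 2*N
x(d) = (12 + d)/(4 + d) (x(d) = (d + 12)/(d + 2*2) = (12 + d)/(d + 4) = (12 + d)/(4 + d))
O(z) = 635/3 (O(z) = 2 - ⅓*(-629) = 2 + 629/3 = 635/3)
R(-22, -452) + O(x(-18)) = (-161 - 22) + 635/3 = -183 + 635/3 = 86/3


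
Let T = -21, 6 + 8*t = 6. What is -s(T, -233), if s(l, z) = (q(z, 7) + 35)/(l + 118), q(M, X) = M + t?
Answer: 198/97 ≈ 2.0412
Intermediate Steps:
t = 0 (t = -¾ + (⅛)*6 = -¾ + ¾ = 0)
q(M, X) = M (q(M, X) = M + 0 = M)
s(l, z) = (35 + z)/(118 + l) (s(l, z) = (z + 35)/(l + 118) = (35 + z)/(118 + l))
-s(T, -233) = -(35 - 233)/(118 - 21) = -(-198)/97 = -1*(-198/97) = 198/97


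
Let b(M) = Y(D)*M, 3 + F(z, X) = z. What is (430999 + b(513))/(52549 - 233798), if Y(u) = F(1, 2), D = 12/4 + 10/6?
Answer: -429973/181249 ≈ -2.3723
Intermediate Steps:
D = 14/3 (D = 12*(1/4) + 10*(1/6) = 3 + 5/3 = 14/3 ≈ 4.6667)
F(z, X) = -3 + z
Y(u) = -2 (Y(u) = -3 + 1 = -2)
b(M) = -2*M
(430999 + b(513))/(52549 - 233798) = (430999 - 2*513)/(52549 - 233798) = (430999 - 1026)/(-181249) = 429973*(-1/181249) = -429973/181249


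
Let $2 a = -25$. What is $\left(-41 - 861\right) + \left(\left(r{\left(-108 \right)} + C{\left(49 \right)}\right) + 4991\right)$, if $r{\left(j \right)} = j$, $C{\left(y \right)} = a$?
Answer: $\frac{7937}{2} \approx 3968.5$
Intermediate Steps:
$a = - \frac{25}{2}$ ($a = \frac{1}{2} \left(-25\right) = - \frac{25}{2} \approx -12.5$)
$C{\left(y \right)} = - \frac{25}{2}$
$\left(-41 - 861\right) + \left(\left(r{\left(-108 \right)} + C{\left(49 \right)}\right) + 4991\right) = \left(-41 - 861\right) + \left(\left(-108 - \frac{25}{2}\right) + 4991\right) = \left(-41 - 861\right) + \left(- \frac{241}{2} + 4991\right) = -902 + \frac{9741}{2} = \frac{7937}{2}$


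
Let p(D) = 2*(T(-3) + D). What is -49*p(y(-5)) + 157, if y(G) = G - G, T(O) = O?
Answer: 451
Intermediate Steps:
y(G) = 0
p(D) = -6 + 2*D (p(D) = 2*(-3 + D) = -6 + 2*D)
-49*p(y(-5)) + 157 = -49*(-6 + 2*0) + 157 = -49*(-6 + 0) + 157 = -49*(-6) + 157 = 294 + 157 = 451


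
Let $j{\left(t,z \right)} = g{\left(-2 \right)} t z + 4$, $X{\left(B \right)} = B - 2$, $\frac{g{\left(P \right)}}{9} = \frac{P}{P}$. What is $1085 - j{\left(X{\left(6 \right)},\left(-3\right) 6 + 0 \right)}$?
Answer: $1729$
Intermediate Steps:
$g{\left(P \right)} = 9$ ($g{\left(P \right)} = 9 \frac{P}{P} = 9 \cdot 1 = 9$)
$X{\left(B \right)} = -2 + B$ ($X{\left(B \right)} = B - 2 = -2 + B$)
$j{\left(t,z \right)} = 4 + 9 t z$ ($j{\left(t,z \right)} = 9 t z + 4 = 4 + 9 t z$)
$1085 - j{\left(X{\left(6 \right)},\left(-3\right) 6 + 0 \right)} = 1085 - \left(4 + 9 \left(-2 + 6\right) \left(\left(-3\right) 6 + 0\right)\right) = 1085 - \left(4 + 9 \cdot 4 \left(-18 + 0\right)\right) = 1085 - \left(4 + 9 \cdot 4 \left(-18\right)\right) = 1085 - \left(4 - 648\right) = 1085 - -644 = 1085 + 644 = 1729$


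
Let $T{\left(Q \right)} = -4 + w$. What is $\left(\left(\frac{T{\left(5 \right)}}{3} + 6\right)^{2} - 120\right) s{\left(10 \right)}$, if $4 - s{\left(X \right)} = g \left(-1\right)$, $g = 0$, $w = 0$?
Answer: $- \frac{3536}{9} \approx -392.89$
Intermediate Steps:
$T{\left(Q \right)} = -4$ ($T{\left(Q \right)} = -4 + 0 = -4$)
$s{\left(X \right)} = 4$ ($s{\left(X \right)} = 4 - 0 \left(-1\right) = 4 - 0 = 4 + 0 = 4$)
$\left(\left(\frac{T{\left(5 \right)}}{3} + 6\right)^{2} - 120\right) s{\left(10 \right)} = \left(\left(- \frac{4}{3} + 6\right)^{2} - 120\right) 4 = \left(\left(\frac{14}{3}\right)^{2} - 120\right) 4 = \left(\frac{196}{9} - 120\right) 4 = \left(- \frac{884}{9}\right) 4 = - \frac{3536}{9}$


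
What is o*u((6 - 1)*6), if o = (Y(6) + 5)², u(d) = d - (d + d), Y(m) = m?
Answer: -3630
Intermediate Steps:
u(d) = -d (u(d) = d - 2*d = -d)
o = 121 (o = (6 + 5)² = 11² = 121)
o*u((6 - 1)*6) = 121*(-(6 - 1)*6) = 121*(-5*6) = 121*(-1*30) = 121*(-30) = -3630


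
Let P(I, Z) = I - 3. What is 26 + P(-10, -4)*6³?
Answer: -2782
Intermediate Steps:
P(I, Z) = -3 + I
26 + P(-10, -4)*6³ = 26 + (-3 - 10)*6³ = 26 - 13*216 = 26 - 2808 = -2782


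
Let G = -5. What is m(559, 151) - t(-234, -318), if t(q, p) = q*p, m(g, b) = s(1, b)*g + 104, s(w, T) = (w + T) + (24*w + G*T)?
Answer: -397969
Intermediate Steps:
s(w, T) = -4*T + 25*w (s(w, T) = (w + T) + (24*w - 5*T) = (T + w) + (-5*T + 24*w) = -4*T + 25*w)
m(g, b) = 104 + g*(25 - 4*b) (m(g, b) = (-4*b + 25*1)*g + 104 = (-4*b + 25)*g + 104 = (25 - 4*b)*g + 104 = g*(25 - 4*b) + 104 = 104 + g*(25 - 4*b))
t(q, p) = p*q
m(559, 151) - t(-234, -318) = (104 - 1*559*(-25 + 4*151)) - (-318)*(-234) = (104 - 1*559*(-25 + 604)) - 1*74412 = (104 - 1*559*579) - 74412 = (104 - 323661) - 74412 = -323557 - 74412 = -397969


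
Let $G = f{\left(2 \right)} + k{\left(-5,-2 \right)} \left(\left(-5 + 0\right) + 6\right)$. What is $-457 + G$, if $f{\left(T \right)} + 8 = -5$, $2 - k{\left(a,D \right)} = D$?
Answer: $-466$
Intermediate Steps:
$k{\left(a,D \right)} = 2 - D$
$f{\left(T \right)} = -13$ ($f{\left(T \right)} = -8 - 5 = -13$)
$G = -9$ ($G = -13 + \left(2 - -2\right) \left(\left(-5 + 0\right) + 6\right) = -13 + \left(2 + 2\right) \left(-5 + 6\right) = -13 + 4 \cdot 1 = -13 + 4 = -9$)
$-457 + G = -457 - 9 = -466$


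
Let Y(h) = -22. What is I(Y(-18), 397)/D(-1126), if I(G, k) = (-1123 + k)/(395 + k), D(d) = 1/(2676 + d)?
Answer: -8525/6 ≈ -1420.8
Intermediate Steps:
I(G, k) = (-1123 + k)/(395 + k)
I(Y(-18), 397)/D(-1126) = ((-1123 + 397)/(395 + 397))/(1/(2676 - 1126)) = (-726/792)/(1/1550) = ((1/792)*(-726))/(1/1550) = -11/12*1550 = -8525/6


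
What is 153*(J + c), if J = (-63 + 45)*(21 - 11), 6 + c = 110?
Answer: -11628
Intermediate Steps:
c = 104 (c = -6 + 110 = 104)
J = -180 (J = -18*10 = -180)
153*(J + c) = 153*(-180 + 104) = 153*(-76) = -11628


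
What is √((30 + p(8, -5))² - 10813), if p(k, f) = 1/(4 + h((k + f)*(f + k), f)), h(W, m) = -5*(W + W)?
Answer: I*√73321707/86 ≈ 99.568*I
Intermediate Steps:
h(W, m) = -10*W
p(k, f) = 1/(4 - 10*(f + k)²) (p(k, f) = 1/(4 - 10*(k + f)*(f + k)) = 1/(4 - 10*(f + k)*(f + k)) = 1/(4 - 10*(f + k)²))
√((30 + p(8, -5))² - 10813) = √((30 - 1/(-4 + 10*(-5)² + 10*8² + 20*(-5)*8))² - 10813) = √((30 - 1/(-4 + 10*25 + 10*64 - 800))² - 10813) = √((30 - 1/(-4 + 250 + 640 - 800))² - 10813) = √((30 - 1/86)² - 10813) = √((2579/86)² - 10813) = √(6651241/7396 - 10813) = √(-73321707/7396) = I*√73321707/86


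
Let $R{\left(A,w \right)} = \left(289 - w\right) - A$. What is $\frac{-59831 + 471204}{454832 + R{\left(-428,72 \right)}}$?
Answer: $\frac{411373}{455477} \approx 0.90317$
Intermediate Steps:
$R{\left(A,w \right)} = 289 - A - w$
$\frac{-59831 + 471204}{454832 + R{\left(-428,72 \right)}} = \frac{-59831 + 471204}{454832 - -645} = \frac{411373}{454832 + \left(289 + 428 - 72\right)} = \frac{411373}{454832 + 645} = \frac{411373}{455477}$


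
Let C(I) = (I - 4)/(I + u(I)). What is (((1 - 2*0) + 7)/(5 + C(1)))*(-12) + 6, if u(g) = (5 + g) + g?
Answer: -546/37 ≈ -14.757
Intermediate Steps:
u(g) = 5 + 2*g
C(I) = (-4 + I)/(5 + 3*I) (C(I) = (I - 4)/(I + (5 + 2*I)) = (-4 + I)/(5 + 3*I))
(((1 - 2*0) + 7)/(5 + C(1)))*(-12) + 6 = (((1 - 2*0) + 7)/(5 + (-4 + 1)/(5 + 3*1)))*(-12) + 6 = (((1 + 0) + 7)/(5 - 3/(5 + 3)))*(-12) + 6 = ((1 + 7)/(5 - 3/8))*(-12) + 6 = (8/(5 + (⅛)*(-3)))*(-12) + 6 = (8/(5 - 3/8))*(-12) + 6 = (8/(37/8))*(-12) + 6 = (8*(8/37))*(-12) + 6 = (64/37)*(-12) + 6 = -768/37 + 6 = -546/37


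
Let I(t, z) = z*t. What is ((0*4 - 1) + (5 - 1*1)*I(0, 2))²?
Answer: 1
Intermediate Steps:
I(t, z) = t*z
((0*4 - 1) + (5 - 1*1)*I(0, 2))² = ((0*4 - 1) + (5 - 1*1)*(0*2))² = ((0 - 1) + (5 - 1)*0)² = (-1 + 4*0)² = (-1 + 0)² = (-1)² = 1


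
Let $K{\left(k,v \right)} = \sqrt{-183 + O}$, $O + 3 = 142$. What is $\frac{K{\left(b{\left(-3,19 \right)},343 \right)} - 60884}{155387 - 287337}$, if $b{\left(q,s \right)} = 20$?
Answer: $\frac{30442}{65975} - \frac{i \sqrt{11}}{65975} \approx 0.46142 - 5.0271 \cdot 10^{-5} i$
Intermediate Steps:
$O = 139$ ($O = -3 + 142 = 139$)
$K{\left(k,v \right)} = 2 i \sqrt{11}$ ($K{\left(k,v \right)} = \sqrt{-183 + 139} = \sqrt{-44} = 2 i \sqrt{11}$)
$\frac{K{\left(b{\left(-3,19 \right)},343 \right)} - 60884}{155387 - 287337} = \frac{2 i \sqrt{11} - 60884}{155387 - 287337} = \frac{-60884 + 2 i \sqrt{11}}{-131950} = \left(-60884 + 2 i \sqrt{11}\right) \left(- \frac{1}{131950}\right) = \frac{30442}{65975} - \frac{i \sqrt{11}}{65975}$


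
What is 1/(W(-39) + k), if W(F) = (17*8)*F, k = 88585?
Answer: 1/83281 ≈ 1.2008e-5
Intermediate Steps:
W(F) = 136*F
1/(W(-39) + k) = 1/(136*(-39) + 88585) = 1/(-5304 + 88585) = 1/83281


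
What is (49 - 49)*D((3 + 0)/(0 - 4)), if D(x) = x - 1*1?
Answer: 0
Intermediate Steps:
D(x) = -1 + x (D(x) = x - 1 = -1 + x)
(49 - 49)*D((3 + 0)/(0 - 4)) = (49 - 49)*(-1 + (3 + 0)/(0 - 4)) = 0*(-1 + 3/(-4)) = 0*(-1 + 3*(-¼)) = 0*(-1 - ¾) = 0*(-7/4) = 0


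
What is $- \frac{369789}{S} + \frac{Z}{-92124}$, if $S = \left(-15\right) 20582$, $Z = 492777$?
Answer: $- \frac{728818527}{175564460} \approx -4.1513$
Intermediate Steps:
$S = -308730$
$- \frac{369789}{S} + \frac{Z}{-92124} = - \frac{369789}{-308730} + \frac{492777}{-92124} = \left(-369789\right) \left(- \frac{1}{308730}\right) + 492777 \left(- \frac{1}{92124}\right) = \frac{123263}{102910} - \frac{18251}{3412} = - \frac{728818527}{175564460}$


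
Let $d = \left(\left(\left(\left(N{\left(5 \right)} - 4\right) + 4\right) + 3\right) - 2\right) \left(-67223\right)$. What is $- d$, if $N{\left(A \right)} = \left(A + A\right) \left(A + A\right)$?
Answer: $6789523$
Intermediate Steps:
$N{\left(A \right)} = 4 A^{2}$ ($N{\left(A \right)} = 2 A 2 A = 4 A^{2}$)
$d = -6789523$ ($d = \left(\left(\left(\left(4 \cdot 5^{2} - 4\right) + 4\right) + 3\right) - 2\right) \left(-67223\right) = \left(\left(\left(\left(4 \cdot 25 - 4\right) + 4\right) + 3\right) - 2\right) \left(-67223\right) = \left(\left(\left(\left(100 - 4\right) + 4\right) + 3\right) - 2\right) \left(-67223\right) = \left(\left(\left(96 + 4\right) + 3\right) - 2\right) \left(-67223\right) = \left(\left(100 + 3\right) - 2\right) \left(-67223\right) = \left(103 - 2\right) \left(-67223\right) = 101 \left(-67223\right) = -6789523$)
$- d = \left(-1\right) \left(-6789523\right) = 6789523$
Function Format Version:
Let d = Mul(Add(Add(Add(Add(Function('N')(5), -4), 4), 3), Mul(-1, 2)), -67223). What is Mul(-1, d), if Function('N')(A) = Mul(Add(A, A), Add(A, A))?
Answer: 6789523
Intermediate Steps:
Function('N')(A) = Mul(4, Pow(A, 2)) (Function('N')(A) = Mul(Mul(2, A), Mul(2, A)) = Mul(4, Pow(A, 2)))
d = -6789523 (d = Mul(Add(Add(Add(Add(Mul(4, Pow(5, 2)), -4), 4), 3), Mul(-1, 2)), -67223) = Mul(Add(Add(Add(Add(Mul(4, 25), -4), 4), 3), -2), -67223) = Mul(Add(Add(Add(Add(100, -4), 4), 3), -2), -67223) = Mul(Add(Add(Add(96, 4), 3), -2), -67223) = Mul(Add(Add(100, 3), -2), -67223) = Mul(Add(103, -2), -67223) = Mul(101, -67223) = -6789523)
Mul(-1, d) = Mul(-1, -6789523) = 6789523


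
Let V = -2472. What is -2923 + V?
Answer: -5395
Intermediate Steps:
-2923 + V = -2923 - 2472 = -5395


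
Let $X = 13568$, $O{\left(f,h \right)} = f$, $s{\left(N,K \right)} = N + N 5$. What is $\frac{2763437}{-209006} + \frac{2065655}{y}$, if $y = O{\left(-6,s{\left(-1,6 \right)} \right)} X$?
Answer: $- \frac{328350084113}{8507380224} \approx -38.596$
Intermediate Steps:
$s{\left(N,K \right)} = 6 N$ ($s{\left(N,K \right)} = N + 5 N = 6 N$)
$y = -81408$ ($y = \left(-6\right) 13568 = -81408$)
$\frac{2763437}{-209006} + \frac{2065655}{y} = \frac{2763437}{-209006} + \frac{2065655}{-81408} = 2763437 \left(- \frac{1}{209006}\right) + 2065655 \left(- \frac{1}{81408}\right) = - \frac{2763437}{209006} - \frac{2065655}{81408} = - \frac{328350084113}{8507380224}$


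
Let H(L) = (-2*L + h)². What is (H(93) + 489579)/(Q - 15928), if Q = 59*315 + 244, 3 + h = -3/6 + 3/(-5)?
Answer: 52571701/290100 ≈ 181.22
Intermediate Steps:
h = -41/10 (h = -3 + (-3/6 + 3/(-5)) = -3 + (-3*⅙ + 3*(-⅕)) = -3 + (-½ - ⅗) = -3 - 11/10 = -41/10 ≈ -4.1000)
Q = 18829 (Q = 18585 + 244 = 18829)
H(L) = (-41/10 - 2*L)² (H(L) = (-2*L - 41/10)² = (-41/10 - 2*L)²)
(H(93) + 489579)/(Q - 15928) = ((41 + 20*93)²/100 + 489579)/(18829 - 15928) = ((41 + 1860)²/100 + 489579)/2901 = ((1/100)*1901² + 489579)*(1/2901) = ((1/100)*3613801 + 489579)*(1/2901) = (3613801/100 + 489579)*(1/2901) = (52571701/100)*(1/2901) = 52571701/290100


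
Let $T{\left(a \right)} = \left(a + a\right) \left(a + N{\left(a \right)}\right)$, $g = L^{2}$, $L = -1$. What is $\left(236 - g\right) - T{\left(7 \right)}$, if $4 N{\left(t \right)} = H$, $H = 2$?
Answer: $130$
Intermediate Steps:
$g = 1$ ($g = \left(-1\right)^{2} = 1$)
$N{\left(t \right)} = \frac{1}{2}$ ($N{\left(t \right)} = \frac{1}{4} \cdot 2 = \frac{1}{2}$)
$T{\left(a \right)} = 2 a \left(\frac{1}{2} + a\right)$ ($T{\left(a \right)} = \left(a + a\right) \left(a + \frac{1}{2}\right) = 2 a \left(\frac{1}{2} + a\right)$)
$\left(236 - g\right) - T{\left(7 \right)} = \left(236 - 1\right) - 7 \left(1 + 2 \cdot 7\right) = \left(236 - 1\right) - 7 \left(1 + 14\right) = 235 - 7 \cdot 15 = 235 - 105 = 130$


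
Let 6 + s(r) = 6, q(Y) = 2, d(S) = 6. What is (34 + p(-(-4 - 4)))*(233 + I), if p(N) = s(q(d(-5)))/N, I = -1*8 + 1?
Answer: 7684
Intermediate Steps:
I = -7 (I = -8 + 1 = -7)
s(r) = 0 (s(r) = -6 + 6 = 0)
p(N) = 0 (p(N) = 0/N = 0)
(34 + p(-(-4 - 4)))*(233 + I) = (34 + 0)*(233 - 7) = 34*226 = 7684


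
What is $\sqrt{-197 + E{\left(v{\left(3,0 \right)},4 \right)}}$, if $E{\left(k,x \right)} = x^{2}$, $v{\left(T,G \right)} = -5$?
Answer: $i \sqrt{181} \approx 13.454 i$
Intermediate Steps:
$\sqrt{-197 + E{\left(v{\left(3,0 \right)},4 \right)}} = \sqrt{-197 + 4^{2}} = \sqrt{-197 + 16} = \sqrt{-181} = i \sqrt{181}$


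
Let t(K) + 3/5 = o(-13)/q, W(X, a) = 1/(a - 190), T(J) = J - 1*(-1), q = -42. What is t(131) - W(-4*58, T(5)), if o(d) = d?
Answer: -5507/19320 ≈ -0.28504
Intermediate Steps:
T(J) = 1 + J (T(J) = J + 1 = 1 + J)
W(X, a) = 1/(-190 + a)
t(K) = -61/210 (t(K) = -3/5 - 13/(-42) = -3/5 - 13*(-1/42) = -3/5 + 13/42 = -61/210)
t(131) - W(-4*58, T(5)) = -61/210 - 1/(-190 + (1 + 5)) = -61/210 - 1/(-190 + 6) = -61/210 - 1/(-184) = -61/210 - 1*(-1/184) = -61/210 + 1/184 = -5507/19320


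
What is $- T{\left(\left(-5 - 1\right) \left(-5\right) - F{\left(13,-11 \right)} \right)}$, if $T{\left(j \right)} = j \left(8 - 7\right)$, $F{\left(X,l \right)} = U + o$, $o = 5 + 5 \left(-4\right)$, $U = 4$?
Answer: $-41$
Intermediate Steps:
$o = -15$ ($o = 5 - 20 = -15$)
$F{\left(X,l \right)} = -11$ ($F{\left(X,l \right)} = 4 - 15 = -11$)
$T{\left(j \right)} = j$ ($T{\left(j \right)} = j 1 = j$)
$- T{\left(\left(-5 - 1\right) \left(-5\right) - F{\left(13,-11 \right)} \right)} = - (\left(-5 - 1\right) \left(-5\right) - -11) = - (\left(-6\right) \left(-5\right) + 11) = - (30 + 11) = \left(-1\right) 41 = -41$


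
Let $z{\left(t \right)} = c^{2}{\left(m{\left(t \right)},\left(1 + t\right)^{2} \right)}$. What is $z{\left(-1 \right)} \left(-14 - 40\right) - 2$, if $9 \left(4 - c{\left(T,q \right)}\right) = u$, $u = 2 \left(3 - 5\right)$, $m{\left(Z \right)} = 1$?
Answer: $- \frac{3206}{3} \approx -1068.7$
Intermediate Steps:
$u = -4$ ($u = 2 \left(-2\right) = -4$)
$c{\left(T,q \right)} = \frac{40}{9}$ ($c{\left(T,q \right)} = 4 - - \frac{4}{9} = 4 + \frac{4}{9} = \frac{40}{9}$)
$z{\left(t \right)} = \frac{1600}{81}$ ($z{\left(t \right)} = \left(\frac{40}{9}\right)^{2} = \frac{1600}{81}$)
$z{\left(-1 \right)} \left(-14 - 40\right) - 2 = \frac{1600 \left(-14 - 40\right)}{81} - 2 = \frac{1600}{81} \left(-54\right) - 2 = - \frac{3200}{3} - 2 = - \frac{3206}{3}$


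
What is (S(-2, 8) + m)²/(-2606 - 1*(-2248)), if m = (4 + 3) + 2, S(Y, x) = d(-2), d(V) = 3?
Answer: -72/179 ≈ -0.40223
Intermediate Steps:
S(Y, x) = 3
m = 9 (m = 7 + 2 = 9)
(S(-2, 8) + m)²/(-2606 - 1*(-2248)) = (3 + 9)²/(-2606 - 1*(-2248)) = 12²/(-2606 + 2248) = 144/(-358) = 144*(-1/358) = -72/179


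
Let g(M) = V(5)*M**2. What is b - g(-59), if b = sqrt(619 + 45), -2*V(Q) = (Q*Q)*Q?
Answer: 435125/2 + 2*sqrt(166) ≈ 2.1759e+5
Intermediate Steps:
V(Q) = -Q**3/2 (V(Q) = -Q*Q*Q/2 = -Q**2*Q/2 = -Q**3/2)
b = 2*sqrt(166) (b = sqrt(664) = 2*sqrt(166) ≈ 25.768)
g(M) = -125*M**2/2 (g(M) = (-1/2*5**3)*M**2 = (-1/2*125)*M**2 = -125*M**2/2)
b - g(-59) = 2*sqrt(166) - (-125)*(-59)**2/2 = 2*sqrt(166) - (-125)*3481/2 = 2*sqrt(166) - 1*(-435125/2) = 2*sqrt(166) + 435125/2 = 435125/2 + 2*sqrt(166)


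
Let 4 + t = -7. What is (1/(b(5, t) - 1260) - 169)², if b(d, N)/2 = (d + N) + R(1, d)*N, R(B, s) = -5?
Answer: 38564711641/1350244 ≈ 28561.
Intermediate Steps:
t = -11 (t = -4 - 7 = -11)
b(d, N) = -8*N + 2*d (b(d, N) = 2*((d + N) - 5*N) = 2*((N + d) - 5*N) = 2*(d - 4*N) = -8*N + 2*d)
(1/(b(5, t) - 1260) - 169)² = (1/((-8*(-11) + 2*5) - 1260) - 169)² = (1/((88 + 10) - 1260) - 169)² = (1/(98 - 1260) - 169)² = (1/(-1162) - 169)² = (-1/1162 - 169)² = (-196379/1162)² = 38564711641/1350244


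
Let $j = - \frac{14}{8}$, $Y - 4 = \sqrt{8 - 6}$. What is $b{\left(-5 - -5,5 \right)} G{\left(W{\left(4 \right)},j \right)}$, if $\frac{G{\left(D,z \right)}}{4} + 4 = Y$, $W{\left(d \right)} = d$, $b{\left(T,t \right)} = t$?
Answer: $20 \sqrt{2} \approx 28.284$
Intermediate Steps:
$Y = 4 + \sqrt{2}$ ($Y = 4 + \sqrt{8 - 6} = 4 + \sqrt{2} \approx 5.4142$)
$j = - \frac{7}{4}$ ($j = \left(-14\right) \frac{1}{8} = - \frac{7}{4} \approx -1.75$)
$G{\left(D,z \right)} = 4 \sqrt{2}$ ($G{\left(D,z \right)} = -16 + 4 \left(4 + \sqrt{2}\right) = -16 + \left(16 + 4 \sqrt{2}\right) = 4 \sqrt{2}$)
$b{\left(-5 - -5,5 \right)} G{\left(W{\left(4 \right)},j \right)} = 5 \cdot 4 \sqrt{2} = 20 \sqrt{2}$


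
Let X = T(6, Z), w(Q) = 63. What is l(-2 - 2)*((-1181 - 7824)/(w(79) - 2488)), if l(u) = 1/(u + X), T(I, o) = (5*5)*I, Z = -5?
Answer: 1801/70810 ≈ 0.025434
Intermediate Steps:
T(I, o) = 25*I
X = 150 (X = 25*6 = 150)
l(u) = 1/(150 + u) (l(u) = 1/(u + 150) = 1/(150 + u))
l(-2 - 2)*((-1181 - 7824)/(w(79) - 2488)) = ((-1181 - 7824)/(63 - 2488))/(150 + (-2 - 2)) = (-9005/(-2425))/(150 - 4) = (-9005*(-1/2425))/146 = (1/146)*(1801/485) = 1801/70810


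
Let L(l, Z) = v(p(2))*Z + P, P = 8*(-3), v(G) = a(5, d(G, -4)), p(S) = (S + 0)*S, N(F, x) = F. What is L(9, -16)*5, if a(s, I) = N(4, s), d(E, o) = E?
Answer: -440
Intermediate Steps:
p(S) = S² (p(S) = S*S = S²)
a(s, I) = 4
v(G) = 4
P = -24
L(l, Z) = -24 + 4*Z (L(l, Z) = 4*Z - 24 = -24 + 4*Z)
L(9, -16)*5 = (-24 + 4*(-16))*5 = (-24 - 64)*5 = -88*5 = -440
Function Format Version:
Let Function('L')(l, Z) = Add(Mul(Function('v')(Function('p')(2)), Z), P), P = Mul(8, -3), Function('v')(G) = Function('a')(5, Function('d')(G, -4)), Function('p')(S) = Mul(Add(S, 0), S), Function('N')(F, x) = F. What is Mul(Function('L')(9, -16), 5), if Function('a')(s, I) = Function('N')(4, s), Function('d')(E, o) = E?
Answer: -440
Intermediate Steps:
Function('p')(S) = Pow(S, 2) (Function('p')(S) = Mul(S, S) = Pow(S, 2))
Function('a')(s, I) = 4
Function('v')(G) = 4
P = -24
Function('L')(l, Z) = Add(-24, Mul(4, Z)) (Function('L')(l, Z) = Add(Mul(4, Z), -24) = Add(-24, Mul(4, Z)))
Mul(Function('L')(9, -16), 5) = Mul(Add(-24, Mul(4, -16)), 5) = Mul(Add(-24, -64), 5) = Mul(-88, 5) = -440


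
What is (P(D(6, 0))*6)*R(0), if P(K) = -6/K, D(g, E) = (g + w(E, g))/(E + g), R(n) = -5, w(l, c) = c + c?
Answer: 60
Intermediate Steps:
w(l, c) = 2*c
D(g, E) = 3*g/(E + g) (D(g, E) = (g + 2*g)/(E + g) = (3*g)/(E + g) = 3*g/(E + g))
(P(D(6, 0))*6)*R(0) = (-6/(3*6/(0 + 6))*6)*(-5) = (-6/(3*6/6)*6)*(-5) = (-6/(3*6*(⅙))*6)*(-5) = (-6/3*6)*(-5) = (-6*⅓*6)*(-5) = -2*6*(-5) = -12*(-5) = 60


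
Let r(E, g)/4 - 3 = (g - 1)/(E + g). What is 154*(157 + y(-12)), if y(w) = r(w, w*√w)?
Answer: 1037344/39 + 3388*I*√3/39 ≈ 26599.0 + 150.47*I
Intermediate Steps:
r(E, g) = 12 + 4*(-1 + g)/(E + g) (r(E, g) = 12 + 4*((g - 1)/(E + g)) = 12 + 4*((-1 + g)/(E + g)) = 12 + 4*(-1 + g)/(E + g))
y(w) = 4*(-1 + 3*w + 4*w^(3/2))/(w + w^(3/2)) (y(w) = 4*(-1 + 3*w + 4*(w*√w))/(w + w*√w) = 4*(-1 + 3*w + 4*w^(3/2))/(w + w^(3/2)))
154*(157 + y(-12)) = 154*(157 + 4*(-1 + 3*(-12) + 4*(-12)^(3/2))/(-12 + (-12)^(3/2))) = 154*(157 + 4*(-1 - 36 + 4*(-24*I*√3))/(-12 - 24*I*√3)) = 154*(157 + 4*(-1 - 36 - 96*I*√3)/(-12 - 24*I*√3)) = 154*(157 + 4*(-37 - 96*I*√3)/(-12 - 24*I*√3)) = 24178 + 616*(-37 - 96*I*√3)/(-12 - 24*I*√3)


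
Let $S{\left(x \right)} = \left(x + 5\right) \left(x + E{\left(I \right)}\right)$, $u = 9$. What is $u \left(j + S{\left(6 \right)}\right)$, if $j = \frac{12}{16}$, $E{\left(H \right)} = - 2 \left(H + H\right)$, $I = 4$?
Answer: $- \frac{3933}{4} \approx -983.25$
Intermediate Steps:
$E{\left(H \right)} = - 4 H$ ($E{\left(H \right)} = - 2 \cdot 2 H = - 4 H$)
$S{\left(x \right)} = \left(-16 + x\right) \left(5 + x\right)$ ($S{\left(x \right)} = \left(x + 5\right) \left(x - 16\right) = \left(5 + x\right) \left(x - 16\right) = \left(5 + x\right) \left(-16 + x\right) = \left(-16 + x\right) \left(5 + x\right)$)
$j = \frac{3}{4}$ ($j = 12 \cdot \frac{1}{16} = \frac{3}{4} \approx 0.75$)
$u \left(j + S{\left(6 \right)}\right) = 9 \left(\frac{3}{4} - \left(146 - 36\right)\right) = 9 \left(\frac{3}{4} - 110\right) = 9 \left(- \frac{437}{4}\right) = - \frac{3933}{4}$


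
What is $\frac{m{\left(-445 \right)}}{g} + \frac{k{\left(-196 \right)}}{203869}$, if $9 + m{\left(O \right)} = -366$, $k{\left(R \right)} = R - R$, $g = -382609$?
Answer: $\frac{375}{382609} \approx 0.00098011$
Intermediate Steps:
$k{\left(R \right)} = 0$
$m{\left(O \right)} = -375$ ($m{\left(O \right)} = -9 - 366 = -375$)
$\frac{m{\left(-445 \right)}}{g} + \frac{k{\left(-196 \right)}}{203869} = - \frac{375}{-382609} + \frac{0}{203869} = \left(-375\right) \left(- \frac{1}{382609}\right) + 0 \cdot \frac{1}{203869} = \frac{375}{382609} + 0 = \frac{375}{382609}$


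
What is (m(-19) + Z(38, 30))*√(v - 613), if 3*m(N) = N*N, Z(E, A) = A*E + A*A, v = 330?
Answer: 6481*I*√283/3 ≈ 36342.0*I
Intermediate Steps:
Z(E, A) = A² + A*E (Z(E, A) = A*E + A² = A² + A*E)
m(N) = N²/3 (m(N) = (N*N)/3 = N²/3)
(m(-19) + Z(38, 30))*√(v - 613) = ((⅓)*(-19)² + 30*(30 + 38))*√(330 - 613) = ((⅓)*361 + 30*68)*√(-283) = (361/3 + 2040)*(I*√283) = 6481*(I*√283)/3 = 6481*I*√283/3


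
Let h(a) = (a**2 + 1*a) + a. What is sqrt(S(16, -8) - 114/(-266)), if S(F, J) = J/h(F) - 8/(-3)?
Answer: sqrt(5411)/42 ≈ 1.7514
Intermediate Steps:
h(a) = a**2 + 2*a (h(a) = (a**2 + a) + a = (a + a**2) + a = a**2 + 2*a)
S(F, J) = 8/3 + J/(F*(2 + F)) (S(F, J) = J/((F*(2 + F))) - 8/(-3) = J*(1/(F*(2 + F))) - 8*(-1/3) = J/(F*(2 + F)) + 8/3 = 8/3 + J/(F*(2 + F)))
sqrt(S(16, -8) - 114/(-266)) = sqrt((-8 + (8/3)*16*(2 + 16))/(16*(2 + 16)) - 114/(-266)) = sqrt((1/16)*(-8 + (8/3)*16*18)/18 - 114*(-1/266)) = sqrt((1/16)*(1/18)*(-8 + 768) + 3/7) = sqrt((1/16)*(1/18)*760 + 3/7) = sqrt(95/36 + 3/7) = sqrt(773/252) = sqrt(5411)/42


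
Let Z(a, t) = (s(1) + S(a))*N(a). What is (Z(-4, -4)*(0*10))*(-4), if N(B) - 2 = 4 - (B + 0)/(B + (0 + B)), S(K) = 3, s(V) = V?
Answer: 0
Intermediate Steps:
N(B) = 11/2 (N(B) = 2 + (4 - (B + 0)/(B + (0 + B))) = 2 + (4 - B/(B + B)) = 2 + (4 - B/(2*B)) = 2 + (4 - B*1/(2*B)) = 2 + (4 - 1*½) = 2 + (4 - ½) = 2 + 7/2 = 11/2)
Z(a, t) = 22 (Z(a, t) = (1 + 3)*(11/2) = 4*(11/2) = 22)
(Z(-4, -4)*(0*10))*(-4) = (22*(0*10))*(-4) = (22*0)*(-4) = 0*(-4) = 0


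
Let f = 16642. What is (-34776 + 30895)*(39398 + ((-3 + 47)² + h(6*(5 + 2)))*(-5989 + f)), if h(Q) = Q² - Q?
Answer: -151390327432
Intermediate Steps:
(-34776 + 30895)*(39398 + ((-3 + 47)² + h(6*(5 + 2)))*(-5989 + f)) = (-34776 + 30895)*(39398 + ((-3 + 47)² + (6*(5 + 2))*(-1 + 6*(5 + 2)))*(-5989 + 16642)) = -3881*(39398 + (44² + (6*7)*(-1 + 6*7))*10653) = -3881*(39398 + (1936 + 42*(-1 + 42))*10653) = -3881*(39398 + (1936 + 42*41)*10653) = -3881*(39398 + (1936 + 1722)*10653) = -3881*(39398 + 3658*10653) = -3881*(39398 + 38968674) = -3881*39008072 = -151390327432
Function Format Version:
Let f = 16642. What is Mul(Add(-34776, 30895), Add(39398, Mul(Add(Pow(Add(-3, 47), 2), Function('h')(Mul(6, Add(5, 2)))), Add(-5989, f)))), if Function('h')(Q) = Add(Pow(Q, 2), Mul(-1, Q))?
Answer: -151390327432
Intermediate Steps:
Mul(Add(-34776, 30895), Add(39398, Mul(Add(Pow(Add(-3, 47), 2), Function('h')(Mul(6, Add(5, 2)))), Add(-5989, f)))) = Mul(Add(-34776, 30895), Add(39398, Mul(Add(Pow(Add(-3, 47), 2), Mul(Mul(6, Add(5, 2)), Add(-1, Mul(6, Add(5, 2))))), Add(-5989, 16642)))) = Mul(-3881, Add(39398, Mul(Add(Pow(44, 2), Mul(Mul(6, 7), Add(-1, Mul(6, 7)))), 10653))) = Mul(-3881, Add(39398, Mul(Add(1936, Mul(42, Add(-1, 42))), 10653))) = Mul(-3881, Add(39398, Mul(Add(1936, Mul(42, 41)), 10653))) = Mul(-3881, Add(39398, Mul(Add(1936, 1722), 10653))) = Mul(-3881, Add(39398, Mul(3658, 10653))) = Mul(-3881, Add(39398, 38968674)) = Mul(-3881, 39008072) = -151390327432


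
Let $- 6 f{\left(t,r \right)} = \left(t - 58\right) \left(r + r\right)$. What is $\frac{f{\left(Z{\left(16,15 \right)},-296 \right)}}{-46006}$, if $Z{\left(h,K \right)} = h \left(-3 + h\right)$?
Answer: $- \frac{7400}{23003} \approx -0.3217$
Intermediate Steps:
$f{\left(t,r \right)} = - \frac{r \left(-58 + t\right)}{3}$ ($f{\left(t,r \right)} = - \frac{\left(t - 58\right) \left(r + r\right)}{6} = - \frac{\left(-58 + t\right) 2 r}{6} = - \frac{2 r \left(-58 + t\right)}{6} = - \frac{r \left(-58 + t\right)}{3}$)
$\frac{f{\left(Z{\left(16,15 \right)},-296 \right)}}{-46006} = \frac{\frac{1}{3} \left(-296\right) \left(58 - 16 \left(-3 + 16\right)\right)}{-46006} = \frac{1}{3} \left(-296\right) \left(58 - 16 \cdot 13\right) \left(- \frac{1}{46006}\right) = \frac{1}{3} \left(-296\right) \left(58 - 208\right) \left(- \frac{1}{46006}\right) = \frac{1}{3} \left(-296\right) \left(-150\right) \left(- \frac{1}{46006}\right) = 14800 \left(- \frac{1}{46006}\right) = - \frac{7400}{23003}$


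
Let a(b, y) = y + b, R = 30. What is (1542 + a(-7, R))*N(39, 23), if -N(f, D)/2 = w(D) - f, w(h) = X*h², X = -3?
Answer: 5089380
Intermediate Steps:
w(h) = -3*h²
a(b, y) = b + y
N(f, D) = 2*f + 6*D² (N(f, D) = -2*(-3*D² - f) = -2*(-f - 3*D²) = 2*f + 6*D²)
(1542 + a(-7, R))*N(39, 23) = (1542 + (-7 + 30))*(2*39 + 6*23²) = (1542 + 23)*(78 + 6*529) = 1565*(78 + 3174) = 1565*3252 = 5089380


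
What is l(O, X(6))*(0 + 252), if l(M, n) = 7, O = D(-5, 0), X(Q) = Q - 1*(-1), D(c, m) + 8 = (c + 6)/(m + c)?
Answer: 1764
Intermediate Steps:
D(c, m) = -8 + (6 + c)/(c + m) (D(c, m) = -8 + (c + 6)/(m + c) = -8 + (6 + c)/(c + m))
X(Q) = 1 + Q (X(Q) = Q + 1 = 1 + Q)
O = -41/5 (O = (6 - 8*0 - 7*(-5))/(-5 + 0) = (6 + 0 + 35)/(-5) = -⅕*41 = -41/5 ≈ -8.2000)
l(O, X(6))*(0 + 252) = 7*(0 + 252) = 7*252 = 1764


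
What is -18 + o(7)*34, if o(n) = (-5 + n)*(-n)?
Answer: -494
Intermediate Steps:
o(n) = -n*(-5 + n)
-18 + o(7)*34 = -18 + (7*(5 - 1*7))*34 = -18 + (7*(5 - 7))*34 = -18 + (7*(-2))*34 = -18 - 14*34 = -18 - 476 = -494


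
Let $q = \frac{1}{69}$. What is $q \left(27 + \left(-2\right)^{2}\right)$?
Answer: $\frac{31}{69} \approx 0.44928$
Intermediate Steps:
$q = \frac{1}{69} \approx 0.014493$
$q \left(27 + \left(-2\right)^{2}\right) = \frac{27 + \left(-2\right)^{2}}{69} = \frac{27 + 4}{69} = \frac{1}{69} \cdot 31 = \frac{31}{69}$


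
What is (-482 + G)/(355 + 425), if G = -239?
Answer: -721/780 ≈ -0.92436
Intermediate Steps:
(-482 + G)/(355 + 425) = (-482 - 239)/(355 + 425) = -721/780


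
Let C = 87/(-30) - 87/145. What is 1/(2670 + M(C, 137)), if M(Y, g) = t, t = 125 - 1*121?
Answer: 1/2674 ≈ 0.00037397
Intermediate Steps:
C = -7/2 (C = 87*(-1/30) - 87*1/145 = -29/10 - ⅗ = -7/2 ≈ -3.5000)
t = 4 (t = 125 - 121 = 4)
M(Y, g) = 4
1/(2670 + M(C, 137)) = 1/(2670 + 4) = 1/2674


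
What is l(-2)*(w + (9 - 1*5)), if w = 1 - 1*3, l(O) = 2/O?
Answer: -2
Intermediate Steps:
w = -2 (w = 1 - 3 = -2)
l(-2)*(w + (9 - 1*5)) = (2/(-2))*(-2 + (9 - 1*5)) = (2*(-1/2))*(-2 + (9 - 5)) = -(-2 + 4) = -1*2 = -2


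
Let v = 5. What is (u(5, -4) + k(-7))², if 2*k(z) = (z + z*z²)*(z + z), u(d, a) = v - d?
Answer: 6002500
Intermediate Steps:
u(d, a) = 5 - d
k(z) = z*(z + z³) (k(z) = ((z + z*z²)*(z + z))/2 = ((z + z³)*(2*z))/2 = (2*z*(z + z³))/2 = z*(z + z³))
(u(5, -4) + k(-7))² = ((5 - 1*5) + ((-7)² + (-7)⁴))² = ((5 - 5) + (49 + 2401))² = (0 + 2450)² = 2450² = 6002500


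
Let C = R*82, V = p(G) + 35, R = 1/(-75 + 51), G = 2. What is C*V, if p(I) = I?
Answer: -1517/12 ≈ -126.42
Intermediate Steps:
R = -1/24 (R = 1/(-24) = -1/24 ≈ -0.041667)
V = 37 (V = 2 + 35 = 37)
C = -41/12 (C = -1/24*82 = -41/12 ≈ -3.4167)
C*V = -41/12*37 = -1517/12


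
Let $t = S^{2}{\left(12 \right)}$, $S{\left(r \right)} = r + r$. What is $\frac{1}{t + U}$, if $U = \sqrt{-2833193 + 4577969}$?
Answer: $- \frac{8}{19625} + \frac{\sqrt{48466}}{235500} \approx 0.00052718$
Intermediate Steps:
$S{\left(r \right)} = 2 r$
$U = 6 \sqrt{48466}$ ($U = \sqrt{1744776} = 6 \sqrt{48466} \approx 1320.9$)
$t = 576$ ($t = \left(2 \cdot 12\right)^{2} = 24^{2} = 576$)
$\frac{1}{t + U} = \frac{1}{576 + 6 \sqrt{48466}}$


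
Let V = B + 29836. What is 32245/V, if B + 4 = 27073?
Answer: 6449/11381 ≈ 0.56665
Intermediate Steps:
B = 27069 (B = -4 + 27073 = 27069)
V = 56905 (V = 27069 + 29836 = 56905)
32245/V = 32245/56905 = 32245*(1/56905) = 6449/11381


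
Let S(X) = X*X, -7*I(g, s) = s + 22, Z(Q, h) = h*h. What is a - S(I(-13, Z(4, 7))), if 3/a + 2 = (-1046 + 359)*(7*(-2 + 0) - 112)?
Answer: -436348813/4241440 ≈ -102.88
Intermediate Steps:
Z(Q, h) = h**2
I(g, s) = -22/7 - s/7 (I(g, s) = -(s + 22)/7 = -(22 + s)/7 = -22/7 - s/7)
S(X) = X**2
a = 3/86560 (a = 3/(-2 + (-1046 + 359)*(7*(-2 + 0) - 112)) = 3/(-2 - 687*(7*(-2) - 112)) = 3/(-2 - 687*(-14 - 112)) = 3/(-2 - 687*(-126)) = 3/(-2 + 86562) = 3/86560 ≈ 3.4658e-5)
a - S(I(-13, Z(4, 7))) = 3/86560 - (-22/7 - 1/7*7**2)**2 = 3/86560 - (-22/7 - 1/7*49)**2 = 3/86560 - (-22/7 - 7)**2 = 3/86560 - (-71/7)**2 = 3/86560 - 1*5041/49 = 3/86560 - 5041/49 = -436348813/4241440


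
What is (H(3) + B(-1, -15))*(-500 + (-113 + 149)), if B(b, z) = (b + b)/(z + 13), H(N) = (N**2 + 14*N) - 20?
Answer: -14848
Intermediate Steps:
H(N) = -20 + N**2 + 14*N
B(b, z) = 2*b/(13 + z) (B(b, z) = (2*b)/(13 + z) = 2*b/(13 + z))
(H(3) + B(-1, -15))*(-500 + (-113 + 149)) = ((-20 + 3**2 + 14*3) + 2*(-1)/(13 - 15))*(-500 + (-113 + 149)) = ((-20 + 9 + 42) + 2*(-1)/(-2))*(-500 + 36) = (31 + 2*(-1)*(-1/2))*(-464) = (31 + 1)*(-464) = 32*(-464) = -14848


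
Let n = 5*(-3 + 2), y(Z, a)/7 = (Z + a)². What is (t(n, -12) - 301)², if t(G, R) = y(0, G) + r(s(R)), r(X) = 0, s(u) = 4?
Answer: 15876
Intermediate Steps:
y(Z, a) = 7*(Z + a)²
n = -5 (n = 5*(-1) = -5)
t(G, R) = 7*G² (t(G, R) = 7*(0 + G)² + 0 = 7*G² + 0 = 7*G²)
(t(n, -12) - 301)² = (7*(-5)² - 301)² = (7*25 - 301)² = (175 - 301)² = (-126)² = 15876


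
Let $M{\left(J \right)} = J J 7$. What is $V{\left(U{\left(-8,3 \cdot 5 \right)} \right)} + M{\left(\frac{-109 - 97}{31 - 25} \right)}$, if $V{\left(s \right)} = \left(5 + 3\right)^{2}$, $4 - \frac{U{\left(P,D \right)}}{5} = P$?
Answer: $\frac{74839}{9} \approx 8315.4$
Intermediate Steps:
$U{\left(P,D \right)} = 20 - 5 P$
$V{\left(s \right)} = 64$ ($V{\left(s \right)} = 8^{2} = 64$)
$M{\left(J \right)} = 7 J^{2}$ ($M{\left(J \right)} = J^{2} \cdot 7 = 7 J^{2}$)
$V{\left(U{\left(-8,3 \cdot 5 \right)} \right)} + M{\left(\frac{-109 - 97}{31 - 25} \right)} = 64 + 7 \left(\frac{-109 - 97}{31 - 25}\right)^{2} = 64 + 7 \left(- \frac{206}{6}\right)^{2} = 64 + 7 \left(\left(-206\right) \frac{1}{6}\right)^{2} = 64 + 7 \left(- \frac{103}{3}\right)^{2} = 64 + 7 \cdot \frac{10609}{9} = 64 + \frac{74263}{9} = \frac{74839}{9}$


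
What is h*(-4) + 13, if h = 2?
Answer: 5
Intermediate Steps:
h*(-4) + 13 = 2*(-4) + 13 = -8 + 13 = 5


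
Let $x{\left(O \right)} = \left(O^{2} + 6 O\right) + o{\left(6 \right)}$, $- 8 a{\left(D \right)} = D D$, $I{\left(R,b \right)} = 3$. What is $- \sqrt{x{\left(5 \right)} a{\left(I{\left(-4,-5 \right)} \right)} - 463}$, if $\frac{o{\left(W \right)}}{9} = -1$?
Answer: $- \frac{i \sqrt{2059}}{2} \approx - 22.688 i$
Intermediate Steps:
$o{\left(W \right)} = -9$ ($o{\left(W \right)} = 9 \left(-1\right) = -9$)
$a{\left(D \right)} = - \frac{D^{2}}{8}$ ($a{\left(D \right)} = - \frac{D D}{8} = - \frac{D^{2}}{8}$)
$x{\left(O \right)} = -9 + O^{2} + 6 O$ ($x{\left(O \right)} = \left(O^{2} + 6 O\right) - 9 = -9 + O^{2} + 6 O$)
$- \sqrt{x{\left(5 \right)} a{\left(I{\left(-4,-5 \right)} \right)} - 463} = - \sqrt{\left(-9 + 5^{2} + 6 \cdot 5\right) \left(- \frac{3^{2}}{8}\right) - 463} = - \sqrt{\left(-9 + 25 + 30\right) \left(\left(- \frac{1}{8}\right) 9\right) - 463} = - \sqrt{46 \left(- \frac{9}{8}\right) - 463} = - \sqrt{- \frac{207}{4} - 463} = - \sqrt{- \frac{2059}{4}} = - \frac{i \sqrt{2059}}{2}$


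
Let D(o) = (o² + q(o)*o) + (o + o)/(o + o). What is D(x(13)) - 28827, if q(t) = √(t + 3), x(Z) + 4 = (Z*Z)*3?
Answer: 224183 + 503*√506 ≈ 2.3550e+5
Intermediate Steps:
x(Z) = -4 + 3*Z² (x(Z) = -4 + (Z*Z)*3 = -4 + Z²*3 = -4 + 3*Z²)
q(t) = √(3 + t)
D(o) = 1 + o² + o*√(3 + o) (D(o) = (o² + √(3 + o)*o) + (o + o)/(o + o) = (o² + o*√(3 + o)) + (2*o)/((2*o)) = (o² + o*√(3 + o)) + (2*o)*(1/(2*o)) = (o² + o*√(3 + o)) + 1 = 1 + o² + o*√(3 + o))
D(x(13)) - 28827 = (1 + (-4 + 3*13²)² + (-4 + 3*13²)*√(3 + (-4 + 3*13²))) - 28827 = (1 + (-4 + 3*169)² + (-4 + 3*169)*√(3 + (-4 + 3*169))) - 28827 = (1 + (-4 + 507)² + (-4 + 507)*√(3 + (-4 + 507))) - 28827 = (1 + 503² + 503*√(3 + 503)) - 28827 = (1 + 253009 + 503*√506) - 28827 = (253010 + 503*√506) - 28827 = 224183 + 503*√506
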